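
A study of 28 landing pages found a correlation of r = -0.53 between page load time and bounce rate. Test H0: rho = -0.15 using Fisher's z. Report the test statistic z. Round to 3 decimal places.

Fisher z: atanh(-0.53) = -0.590145, atanh(-0.15) = -0.151140
z = (z_r − z_0)·√(n−3) = (-0.590145 − (-0.151140))·√25 = -0.439005 · 5.000000 = -2.195

-2.195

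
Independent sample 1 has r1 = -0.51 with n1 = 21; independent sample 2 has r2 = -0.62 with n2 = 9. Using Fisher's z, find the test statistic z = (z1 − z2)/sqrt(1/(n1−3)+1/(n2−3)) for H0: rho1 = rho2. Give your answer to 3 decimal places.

0.344

z1 = atanh(-0.51) = -0.562730,  z2 = atanh(-0.62) = -0.725005
SE = √(1/(n1−3) + 1/(n2−3)) = √(1/18 + 1/6) = √(0.0555556 + 0.1666667) = √0.2222223 = 0.471405
z = (z1 − z2)/SE = (-0.562730 − (-0.725005)) / 0.471405 = 0.162275 / 0.471405 = 0.344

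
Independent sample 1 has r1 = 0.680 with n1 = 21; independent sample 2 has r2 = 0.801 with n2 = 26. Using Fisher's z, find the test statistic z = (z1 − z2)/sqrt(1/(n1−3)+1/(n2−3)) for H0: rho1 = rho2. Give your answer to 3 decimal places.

-0.865

Fisher z-transforms: z1 = atanh(0.680) = 0.829114, z2 = atanh(0.801) = 1.101396; difference d = -0.272282
Var(d) = 1/18 + 1/23 = 0.0555556 + 0.0434783 = 0.0990339
z = d/√Var(d) = -0.272282 / √0.0990339 = -0.272282 / 0.314697 = -0.865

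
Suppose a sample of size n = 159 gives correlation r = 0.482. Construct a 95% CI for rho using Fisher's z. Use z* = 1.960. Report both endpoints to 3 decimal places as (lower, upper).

(0.353, 0.593)

z_r = atanh(0.482) = 0.525586;  SE = 1/√(n−3) = 1/√156 = 0.080064
z-limits: 0.525586 ± 1.960·0.080064 = 0.525586 ± 0.156925 = [0.368661, 0.682511]
ρ-limits: (tanh 0.368661, tanh 0.682511) = (0.353, 0.593)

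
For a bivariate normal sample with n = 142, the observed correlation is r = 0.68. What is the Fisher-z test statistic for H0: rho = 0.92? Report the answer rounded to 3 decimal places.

-8.959

z_r = atanh(0.68) = 0.829114,  z_0 = atanh(0.92) = 1.589027
SE = 1/√(n−3) = 1/√139 = 0.084819
z = (z_r − z_0)/SE = (0.829114 − 1.589027) / 0.084819 = -0.759913 / 0.084819 = -8.959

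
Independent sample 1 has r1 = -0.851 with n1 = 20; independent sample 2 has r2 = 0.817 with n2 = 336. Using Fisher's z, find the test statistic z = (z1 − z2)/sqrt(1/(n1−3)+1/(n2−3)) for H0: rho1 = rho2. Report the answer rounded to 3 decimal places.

-9.682

z1 = atanh(-0.851) = -1.259768,  z2 = atanh(0.817) = 1.147728
SE = √(1/(n1−3) + 1/(n2−3)) = √(1/17 + 1/333) = √(0.0588235 + 0.0030030) = √0.0618265 = 0.248649
z = (z1 − z2)/SE = (-1.259768 − 1.147728) / 0.248649 = -2.407496 / 0.248649 = -9.682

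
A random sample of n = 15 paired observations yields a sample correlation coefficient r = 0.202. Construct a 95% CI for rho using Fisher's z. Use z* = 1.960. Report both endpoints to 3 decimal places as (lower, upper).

Fisher z: z_r = atanh(r) = ½·ln((1+0.202)/(1−0.202)) = 0.204817
SE(z) = 1/√(n−3) = 1/√12 = 0.288675
95% ⇒ z* = 1.960; margin = 1.960·0.288675 = 0.565803
CI on z-scale: (-0.360986, 0.770620)
Back-transform: tanh(-0.360986) = -0.346082, tanh(0.770620) = 0.647290

(-0.346, 0.647)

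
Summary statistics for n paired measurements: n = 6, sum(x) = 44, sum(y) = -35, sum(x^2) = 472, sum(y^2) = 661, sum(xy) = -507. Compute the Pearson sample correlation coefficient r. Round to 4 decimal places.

-0.9584

Numerator: nΣxy − (Σx)(Σy) = 6·(-507) − (44)(-35) = -1502
Denominator: √[(nΣx²−(Σx)²)(nΣy²−(Σy)²)]
  nΣx²−(Σx)² = 6·472 − 1936 = 896;  nΣy²−(Σy)² = 6·661 − 1225 = 2741
  √(896·2741) = √2455936 = 1567.1426
r = -1502 / 1567.1426 = -0.9584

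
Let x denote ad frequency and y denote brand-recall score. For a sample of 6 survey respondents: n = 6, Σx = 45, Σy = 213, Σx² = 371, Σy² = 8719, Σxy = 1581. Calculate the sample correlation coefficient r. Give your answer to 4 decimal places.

Numerator: nΣxy − (Σx)(Σy) = 6·1581 − (45)(213) = -99
Denominator: √[(nΣx²−(Σx)²)(nΣy²−(Σy)²)]
  nΣx²−(Σx)² = 6·371 − 2025 = 201;  nΣy²−(Σy)² = 6·8719 − 45369 = 6945
  √(201·6945) = √1395945 = 1181.5012
r = -99 / 1181.5012 = -0.0838

-0.0838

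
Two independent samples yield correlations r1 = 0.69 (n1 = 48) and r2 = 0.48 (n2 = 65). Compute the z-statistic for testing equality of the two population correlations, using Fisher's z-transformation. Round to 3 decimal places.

Fisher z-transforms: z1 = atanh(0.69) = 0.847956, z2 = atanh(0.48) = 0.522984; difference d = 0.324972
Var(d) = 1/45 + 1/62 = 0.0222222 + 0.0161290 = 0.0383512
z = d/√Var(d) = 0.324972 / √0.0383512 = 0.324972 / 0.195835 = 1.659

1.659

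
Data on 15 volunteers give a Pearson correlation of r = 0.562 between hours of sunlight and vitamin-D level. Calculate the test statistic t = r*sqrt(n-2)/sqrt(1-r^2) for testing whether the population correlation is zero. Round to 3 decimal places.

1 − r² = 1 − 0.315844 = 0.684156;  √(1−r²) = 0.827137
√(n−2) = √13 = 3.605551
t = r·√(n−2)/√(1−r²) = 0.562 · 3.605551 / 0.827137 = 2.450

2.450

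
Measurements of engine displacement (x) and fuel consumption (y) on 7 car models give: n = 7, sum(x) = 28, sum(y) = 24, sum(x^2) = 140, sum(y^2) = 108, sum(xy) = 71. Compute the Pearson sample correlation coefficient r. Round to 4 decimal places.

-0.9317

S_xy = nΣxy − ΣxΣy = 7·71 − 28·24 = 497 − 672 = -175
S_xx = nΣx² − (Σx)² = 7·140 − 28² = 980 − 784 = 196
S_yy = nΣy² − (Σy)² = 7·108 − 24² = 756 − 576 = 180
r = S_xy / √(S_xx·S_yy) = -175 / √(196·180) = -175 / √35280 = -175 / 187.8297 = -0.9317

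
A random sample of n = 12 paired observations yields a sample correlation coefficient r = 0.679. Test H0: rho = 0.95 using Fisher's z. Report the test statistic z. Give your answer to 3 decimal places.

-3.014

Fisher z: atanh(0.679) = 0.827256, atanh(0.95) = 1.831781
z = (z_r − z_0)·√(n−3) = (0.827256 − 1.831781)·√9 = -1.004525 · 3.000000 = -3.014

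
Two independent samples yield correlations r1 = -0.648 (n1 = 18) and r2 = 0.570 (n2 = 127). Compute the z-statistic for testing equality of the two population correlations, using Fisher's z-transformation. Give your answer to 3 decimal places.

z1 = atanh(-0.648) = -0.771843,  z2 = atanh(0.570) = 0.647523
SE = √(1/(n1−3) + 1/(n2−3)) = √(1/15 + 1/124) = √(0.0666667 + 0.0080645) = √0.0747312 = 0.273370
z = (z1 − z2)/SE = (-0.771843 − 0.647523) / 0.273370 = -1.419366 / 0.273370 = -5.192

-5.192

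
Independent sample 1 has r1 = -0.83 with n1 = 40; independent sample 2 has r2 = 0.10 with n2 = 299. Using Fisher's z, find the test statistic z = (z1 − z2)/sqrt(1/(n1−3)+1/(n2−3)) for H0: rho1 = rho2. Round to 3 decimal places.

Fisher z-transforms: z1 = atanh(-0.83) = -1.188136, z2 = atanh(0.10) = 0.100335; difference d = -1.288471
Var(d) = 1/37 + 1/296 = 0.0270270 + 0.0033784 = 0.0304054
z = d/√Var(d) = -1.288471 / √0.0304054 = -1.288471 / 0.174371 = -7.389

-7.389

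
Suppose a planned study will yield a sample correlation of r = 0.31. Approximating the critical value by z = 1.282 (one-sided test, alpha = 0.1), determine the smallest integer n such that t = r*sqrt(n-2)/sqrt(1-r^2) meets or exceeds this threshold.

r√(n−2)/√(1−r²) ≥ 1.282  ⇔  n−2 ≥ (1.282)²·(1−r²)/r²
(1−r²)/r² = (1−0.0961)/0.0961 = 9.4058
n ≥ 2 + 1.643524·9.4058 = 2 + 15.4587 = 17.4587
⌈17.4587⌉ = 18

18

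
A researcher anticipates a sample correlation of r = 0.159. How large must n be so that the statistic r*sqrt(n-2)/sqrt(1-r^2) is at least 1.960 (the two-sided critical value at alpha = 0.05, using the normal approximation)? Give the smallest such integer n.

151

r√(n−2)/√(1−r²) ≥ 1.960  ⇔  n−2 ≥ (1.960)²·(1−r²)/r²
(1−r²)/r² = (1−0.025281)/0.025281 = 38.5554
n ≥ 2 + 3.8416·38.5554 = 2 + 148.1144 = 150.1144
⌈150.1144⌉ = 151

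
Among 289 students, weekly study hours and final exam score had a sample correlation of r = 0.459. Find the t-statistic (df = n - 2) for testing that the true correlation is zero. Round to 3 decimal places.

8.752

1 − r² = 1 − 0.210681 = 0.789319;  √(1−r²) = 0.888436
√(n−2) = √287 = 16.941074
t = r·√(n−2)/√(1−r²) = 0.459 · 16.941074 / 0.888436 = 8.752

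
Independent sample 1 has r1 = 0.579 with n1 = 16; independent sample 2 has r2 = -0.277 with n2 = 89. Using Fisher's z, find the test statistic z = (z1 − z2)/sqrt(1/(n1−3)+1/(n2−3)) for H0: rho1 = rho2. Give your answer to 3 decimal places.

Fisher z-transforms: z1 = atanh(0.579) = 0.660957, z2 = atanh(-0.277) = -0.284430; difference d = 0.945387
Var(d) = 1/13 + 1/86 = 0.0769231 + 0.0116279 = 0.0885510
z = d/√Var(d) = 0.945387 / √0.0885510 = 0.945387 / 0.297575 = 3.177

3.177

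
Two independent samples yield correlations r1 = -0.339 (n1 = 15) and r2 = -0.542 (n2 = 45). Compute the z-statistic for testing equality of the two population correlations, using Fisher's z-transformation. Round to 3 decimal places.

z1 = atanh(-0.339) = -0.352962,  z2 = atanh(-0.542) = -0.606983
SE = √(1/(n1−3) + 1/(n2−3)) = √(1/12 + 1/42) = √(0.0833333 + 0.0238095) = √0.1071428 = 0.327327
z = (z1 − z2)/SE = (-0.352962 − (-0.606983)) / 0.327327 = 0.254021 / 0.327327 = 0.776

0.776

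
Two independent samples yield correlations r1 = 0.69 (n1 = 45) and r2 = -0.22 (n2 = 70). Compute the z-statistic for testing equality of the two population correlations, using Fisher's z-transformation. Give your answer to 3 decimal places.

z1 = atanh(0.69) = 0.847956,  z2 = atanh(-0.22) = -0.223656
SE = √(1/(n1−3) + 1/(n2−3)) = √(1/42 + 1/67) = √(0.0238095 + 0.0149254) = √0.0387349 = 0.196812
z = (z1 − z2)/SE = (0.847956 − (-0.223656)) / 0.196812 = 1.071612 / 0.196812 = 5.445

5.445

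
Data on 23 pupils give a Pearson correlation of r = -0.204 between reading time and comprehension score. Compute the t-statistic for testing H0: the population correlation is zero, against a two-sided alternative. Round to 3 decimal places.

t = r·√(n−2) / √(1−r²) with r = -0.204, n = 23
  = -0.204·√21 / √(1 − 0.041616)
  = -0.204·4.582576 / 0.978971
  = -0.934846 / 0.978971 = -0.955

-0.955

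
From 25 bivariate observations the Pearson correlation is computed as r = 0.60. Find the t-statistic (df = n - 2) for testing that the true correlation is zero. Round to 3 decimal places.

t = r·√(n−2) / √(1−r²) with r = 0.60, n = 25
  = 0.60·√23 / √(1 − 0.3600)
  = 0.60·4.795832 / 0.800000
  = 2.877499 / 0.800000 = 3.597

3.597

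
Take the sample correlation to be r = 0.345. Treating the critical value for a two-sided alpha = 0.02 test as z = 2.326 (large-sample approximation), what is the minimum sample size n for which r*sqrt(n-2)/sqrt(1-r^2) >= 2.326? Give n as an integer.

Need r·√(n−2)/√(1−r²) ≥ 2.326
√(n−2) ≥ 2.326·√(1−0.119025) / 0.345 = 2.326·0.938603 / 0.345 = 6.3281
n−2 ≥ 40.0448  ⇒  n ≥ 42.0448
Smallest integer n = 43

43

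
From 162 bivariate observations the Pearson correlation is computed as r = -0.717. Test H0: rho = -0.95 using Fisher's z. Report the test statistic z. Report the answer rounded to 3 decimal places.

11.731

z_r = atanh(-0.717) = -0.901443,  z_0 = atanh(-0.95) = -1.831781
SE = 1/√(n−3) = 1/√159 = 0.079305
z = (z_r − z_0)/SE = (-0.901443 − (-1.831781)) / 0.079305 = 0.930338 / 0.079305 = 11.731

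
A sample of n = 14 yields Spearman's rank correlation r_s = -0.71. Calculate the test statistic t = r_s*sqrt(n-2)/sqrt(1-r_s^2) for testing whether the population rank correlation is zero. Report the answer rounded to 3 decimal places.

t = r_s·√(n−2) / √(1−r_s²) with r_s = -0.71, n = 14
  = -0.71·√12 / √(1 − 0.5041)
  = -0.71·3.464102 / 0.704202
  = -2.459512 / 0.704202 = -3.493

-3.493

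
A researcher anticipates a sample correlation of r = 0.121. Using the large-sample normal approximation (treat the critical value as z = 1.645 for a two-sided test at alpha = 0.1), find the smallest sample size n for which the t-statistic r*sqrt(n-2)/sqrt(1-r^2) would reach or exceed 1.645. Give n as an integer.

185

Need r·√(n−2)/√(1−r²) ≥ 1.645
√(n−2) ≥ 1.645·√(1−0.014641) / 0.121 = 1.645·0.992653 / 0.121 = 13.4952
n−2 ≥ 182.1204  ⇒  n ≥ 184.1204
Smallest integer n = 185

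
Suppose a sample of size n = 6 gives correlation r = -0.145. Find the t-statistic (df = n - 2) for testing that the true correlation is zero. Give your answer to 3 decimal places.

t = r·√(n−2) / √(1−r²) with r = -0.145, n = 6
  = -0.145·√4 / √(1 − 0.021025)
  = -0.145·2.000000 / 0.989432
  = -0.290000 / 0.989432 = -0.293

-0.293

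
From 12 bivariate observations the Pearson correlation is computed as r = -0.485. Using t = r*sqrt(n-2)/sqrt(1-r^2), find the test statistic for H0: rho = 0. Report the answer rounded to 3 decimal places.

t = r·√(n−2) / √(1−r²) with r = -0.485, n = 12
  = -0.485·√10 / √(1 − 0.235225)
  = -0.485·3.162278 / 0.874514
  = -1.533705 / 0.874514 = -1.754

-1.754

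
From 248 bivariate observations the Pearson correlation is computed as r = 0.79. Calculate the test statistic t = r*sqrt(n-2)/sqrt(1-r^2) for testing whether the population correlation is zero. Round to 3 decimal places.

20.210

1 − r² = 1 − 0.6241 = 0.3759;  √(1−r²) = 0.613107
√(n−2) = √246 = 15.684387
t = r·√(n−2)/√(1−r²) = 0.79 · 15.684387 / 0.613107 = 20.210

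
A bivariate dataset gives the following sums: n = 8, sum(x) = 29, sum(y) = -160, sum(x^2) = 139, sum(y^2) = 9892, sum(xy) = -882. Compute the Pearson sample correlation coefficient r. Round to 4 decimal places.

S_xy = nΣxy − ΣxΣy = 8·(-882) − 29·(-160) = -7056 − (-4640) = -2416
S_xx = nΣx² − (Σx)² = 8·139 − 29² = 1112 − 841 = 271
S_yy = nΣy² − (Σy)² = 8·9892 − (-160)² = 79136 − 25600 = 53536
r = S_xy / √(S_xx·S_yy) = -2416 / √(271·53536) = -2416 / √14508256 = -2416 / 3808.9705 = -0.6343

-0.6343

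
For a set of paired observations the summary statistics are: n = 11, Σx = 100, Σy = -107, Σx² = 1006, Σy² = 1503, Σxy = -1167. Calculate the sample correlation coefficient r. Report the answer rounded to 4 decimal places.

Numerator: nΣxy − (Σx)(Σy) = 11·(-1167) − (100)(-107) = -2137
Denominator: √[(nΣx²−(Σx)²)(nΣy²−(Σy)²)]
  nΣx²−(Σx)² = 11·1006 − 10000 = 1066;  nΣy²−(Σy)² = 11·1503 − 11449 = 5084
  √(1066·5084) = √5419544 = 2327.9914
r = -2137 / 2327.9914 = -0.9180

-0.9180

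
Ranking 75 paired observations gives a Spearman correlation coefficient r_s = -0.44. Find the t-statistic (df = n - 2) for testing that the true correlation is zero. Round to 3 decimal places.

1 − r_s² = 1 − 0.1936 = 0.8064;  √(1−r_s²) = 0.897998
√(n−2) = √73 = 8.544004
t = r_s·√(n−2)/√(1−r_s²) = -0.44 · 8.544004 / 0.897998 = -4.186

-4.186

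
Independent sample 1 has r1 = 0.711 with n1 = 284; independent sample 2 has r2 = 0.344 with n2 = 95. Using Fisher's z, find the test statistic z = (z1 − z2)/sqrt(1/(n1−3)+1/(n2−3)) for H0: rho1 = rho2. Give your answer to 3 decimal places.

Fisher z-transforms: z1 = atanh(0.711) = 0.889203, z2 = atanh(0.344) = 0.358622; difference d = 0.530581
Var(d) = 1/281 + 1/92 = 0.0035587 + 0.0108696 = 0.0144283
z = d/√Var(d) = 0.530581 / √0.0144283 = 0.530581 / 0.120118 = 4.417

4.417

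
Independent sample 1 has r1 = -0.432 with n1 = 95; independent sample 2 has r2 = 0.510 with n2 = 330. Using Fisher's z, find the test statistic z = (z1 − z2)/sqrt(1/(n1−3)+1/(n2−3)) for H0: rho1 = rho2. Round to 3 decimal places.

Fisher z-transforms: z1 = atanh(-0.432) = -0.462353, z2 = atanh(0.510) = 0.562730; difference d = -1.025083
Var(d) = 1/92 + 1/327 = 0.0108696 + 0.0030581 = 0.0139277
z = d/√Var(d) = -1.025083 / √0.0139277 = -1.025083 / 0.118016 = -8.686

-8.686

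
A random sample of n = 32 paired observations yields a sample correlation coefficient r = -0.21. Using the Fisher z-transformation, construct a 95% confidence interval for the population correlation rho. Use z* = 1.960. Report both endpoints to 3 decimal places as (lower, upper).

(-0.521, 0.150)

z_r = atanh(-0.21) = -0.213171;  SE = 1/√(n−3) = 1/√29 = 0.185695
z-limits: -0.213171 ± 1.960·0.185695 = -0.213171 ± 0.363962 = [-0.577133, 0.150791]
ρ-limits: (tanh -0.577133, tanh 0.150791) = (-0.521, 0.150)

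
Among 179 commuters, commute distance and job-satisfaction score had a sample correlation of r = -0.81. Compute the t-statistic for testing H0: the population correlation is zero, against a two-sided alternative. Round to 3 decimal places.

-18.376

1 − r² = 1 − 0.6561 = 0.3439;  √(1−r²) = 0.586430
√(n−2) = √177 = 13.304135
t = r·√(n−2)/√(1−r²) = -0.81 · 13.304135 / 0.586430 = -18.376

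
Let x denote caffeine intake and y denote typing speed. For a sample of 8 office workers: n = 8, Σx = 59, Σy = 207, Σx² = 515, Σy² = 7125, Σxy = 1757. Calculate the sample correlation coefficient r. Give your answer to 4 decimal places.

Numerator: nΣxy − (Σx)(Σy) = 8·1757 − (59)(207) = 1843
Denominator: √[(nΣx²−(Σx)²)(nΣy²−(Σy)²)]
  nΣx²−(Σx)² = 8·515 − 3481 = 639;  nΣy²−(Σy)² = 8·7125 − 42849 = 14151
  √(639·14151) = √9042489 = 3007.0732
r = 1843 / 3007.0732 = 0.6129

0.6129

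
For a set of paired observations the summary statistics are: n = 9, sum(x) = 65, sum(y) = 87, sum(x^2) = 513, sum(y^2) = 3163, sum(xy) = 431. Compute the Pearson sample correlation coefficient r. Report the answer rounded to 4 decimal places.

S_xy = nΣxy − ΣxΣy = 9·431 − 65·87 = 3879 − 5655 = -1776
S_xx = nΣx² − (Σx)² = 9·513 − 65² = 4617 − 4225 = 392
S_yy = nΣy² − (Σy)² = 9·3163 − 87² = 28467 − 7569 = 20898
r = S_xy / √(S_xx·S_yy) = -1776 / √(392·20898) = -1776 / √8192016 = -1776 / 2862.1698 = -0.6205

-0.6205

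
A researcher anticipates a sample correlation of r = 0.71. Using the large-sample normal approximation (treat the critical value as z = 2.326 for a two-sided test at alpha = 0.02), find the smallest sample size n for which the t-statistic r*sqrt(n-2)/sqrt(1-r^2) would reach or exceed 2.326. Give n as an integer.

8

r√(n−2)/√(1−r²) ≥ 2.326  ⇔  n−2 ≥ (2.326)²·(1−r²)/r²
(1−r²)/r² = (1−0.5041)/0.5041 = 0.9837
n ≥ 2 + 5.410276·0.9837 = 2 + 5.3221 = 7.3221
⌈7.3221⌉ = 8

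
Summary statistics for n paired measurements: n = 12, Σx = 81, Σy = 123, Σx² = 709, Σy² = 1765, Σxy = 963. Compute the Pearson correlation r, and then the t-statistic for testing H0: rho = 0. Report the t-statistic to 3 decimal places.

1.657

S_xy = nΣxy − ΣxΣy = 12·963 − 81·123 = 11556 − 9963 = 1593
S_xx = nΣx² − (Σx)² = 12·709 − 81² = 8508 − 6561 = 1947
S_yy = nΣy² − (Σy)² = 12·1765 − 123² = 21180 − 15129 = 6051
r = S_xy / √(S_xx·S_yy) = 1593 / √(1947·6051) = 1593 / √11781297 = 1593 / 3432.3894 = 0.4641
t = r·√(n−2)/√(1−r²) = 0.4641·√10 / √(1−0.215389) = 1.467613 / 0.885783 = 1.657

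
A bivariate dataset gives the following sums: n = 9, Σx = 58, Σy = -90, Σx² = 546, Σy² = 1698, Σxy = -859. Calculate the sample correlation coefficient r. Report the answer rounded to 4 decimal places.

-0.7526

Numerator: nΣxy − (Σx)(Σy) = 9·(-859) − (58)(-90) = -2511
Denominator: √[(nΣx²−(Σx)²)(nΣy²−(Σy)²)]
  nΣx²−(Σx)² = 9·546 − 3364 = 1550;  nΣy²−(Σy)² = 9·1698 − 8100 = 7182
  √(1550·7182) = √11132100 = 3336.4802
r = -2511 / 3336.4802 = -0.7526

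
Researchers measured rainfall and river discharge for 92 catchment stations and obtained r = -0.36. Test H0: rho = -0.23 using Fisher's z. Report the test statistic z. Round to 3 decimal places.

-1.346

Fisher z: atanh(-0.36) = -0.376886, atanh(-0.23) = -0.234189
z = (z_r − z_0)·√(n−3) = (-0.376886 − (-0.234189))·√89 = -0.142697 · 9.433981 = -1.346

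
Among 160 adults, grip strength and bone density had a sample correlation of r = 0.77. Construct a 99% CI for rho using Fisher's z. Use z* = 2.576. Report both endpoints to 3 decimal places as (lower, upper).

Fisher z: z_r = atanh(r) = ½·ln((1+0.77)/(1−0.77)) = 1.020328
SE(z) = 1/√(n−3) = 1/√157 = 0.079809
99% ⇒ z* = 2.576; margin = 2.576·0.079809 = 0.205588
CI on z-scale: (0.814740, 1.225916)
Back-transform: tanh(0.814740) = 0.672197, tanh(1.225916) = 0.841391

(0.672, 0.841)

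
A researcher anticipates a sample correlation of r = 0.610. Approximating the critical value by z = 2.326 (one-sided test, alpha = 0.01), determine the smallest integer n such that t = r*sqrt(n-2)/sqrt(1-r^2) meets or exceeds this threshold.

r√(n−2)/√(1−r²) ≥ 2.326  ⇔  n−2 ≥ (2.326)²·(1−r²)/r²
(1−r²)/r² = (1−0.372100)/0.372100 = 1.6874
n ≥ 2 + 5.410276·1.6874 = 2 + 9.1293 = 11.1293
⌈11.1293⌉ = 12

12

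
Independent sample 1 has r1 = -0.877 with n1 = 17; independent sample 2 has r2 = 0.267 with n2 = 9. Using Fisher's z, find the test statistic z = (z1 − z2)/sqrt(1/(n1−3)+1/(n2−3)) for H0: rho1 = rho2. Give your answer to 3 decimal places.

Fisher z-transforms: z1 = atanh(-0.877) = -1.362623, z2 = atanh(0.267) = 0.273631; difference d = -1.636254
Var(d) = 1/14 + 1/6 = 0.0714286 + 0.1666667 = 0.2380953
z = d/√Var(d) = -1.636254 / √0.2380953 = -1.636254 / 0.487950 = -3.353

-3.353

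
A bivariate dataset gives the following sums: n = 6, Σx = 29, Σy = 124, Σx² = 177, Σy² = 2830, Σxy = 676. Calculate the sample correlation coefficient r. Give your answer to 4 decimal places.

Numerator: nΣxy − (Σx)(Σy) = 6·676 − (29)(124) = 460
Denominator: √[(nΣx²−(Σx)²)(nΣy²−(Σy)²)]
  nΣx²−(Σx)² = 6·177 − 841 = 221;  nΣy²−(Σy)² = 6·2830 − 15376 = 1604
  √(221·1604) = √354484 = 595.3856
r = 460 / 595.3856 = 0.7726

0.7726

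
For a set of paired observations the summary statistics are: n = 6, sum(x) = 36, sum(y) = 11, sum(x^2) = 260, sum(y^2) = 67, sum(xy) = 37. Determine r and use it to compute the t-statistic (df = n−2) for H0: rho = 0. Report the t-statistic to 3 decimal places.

-1.661

Numerator: nΣxy − (Σx)(Σy) = 6·37 − (36)(11) = -174
Denominator: √[(nΣx²−(Σx)²)(nΣy²−(Σy)²)]
  nΣx²−(Σx)² = 6·260 − 1296 = 264;  nΣy²−(Σy)² = 6·67 − 121 = 281
  √(264·281) = √74184 = 272.3674
r = -174 / 272.3674 = -0.6388
t = r·√(n−2)/√(1−r²) = -0.6388·√4 / √(1−0.408065) = -1.277600 / 0.769373 = -1.661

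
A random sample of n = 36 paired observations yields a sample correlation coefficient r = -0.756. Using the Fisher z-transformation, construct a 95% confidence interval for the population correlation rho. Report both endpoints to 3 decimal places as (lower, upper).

(-0.869, -0.569)

z_r = atanh(-0.756) = -0.986813;  SE = 1/√(n−3) = 1/√33 = 0.174078
z-limits: -0.986813 ± 1.960·0.174078 = -0.986813 ± 0.341193 = [-1.328006, -0.645620]
ρ-limits: (tanh -1.328006, tanh -0.645620) = (-0.869, -0.569)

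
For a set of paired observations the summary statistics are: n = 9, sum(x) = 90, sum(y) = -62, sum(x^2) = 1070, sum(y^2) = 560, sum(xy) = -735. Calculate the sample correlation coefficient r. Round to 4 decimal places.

-0.7651

S_xy = nΣxy − ΣxΣy = 9·(-735) − 90·(-62) = -6615 − (-5580) = -1035
S_xx = nΣx² − (Σx)² = 9·1070 − 90² = 9630 − 8100 = 1530
S_yy = nΣy² − (Σy)² = 9·560 − (-62)² = 5040 − 3844 = 1196
r = S_xy / √(S_xx·S_yy) = -1035 / √(1530·1196) = -1035 / √1829880 = -1035 / 1352.7306 = -0.7651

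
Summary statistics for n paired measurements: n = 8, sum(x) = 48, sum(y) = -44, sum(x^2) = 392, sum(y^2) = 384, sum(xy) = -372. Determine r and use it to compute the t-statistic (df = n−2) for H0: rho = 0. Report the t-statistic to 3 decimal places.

Numerator: nΣxy − (Σx)(Σy) = 8·(-372) − (48)(-44) = -864
Denominator: √[(nΣx²−(Σx)²)(nΣy²−(Σy)²)]
  nΣx²−(Σx)² = 8·392 − 2304 = 832;  nΣy²−(Σy)² = 8·384 − 1936 = 1136
  √(832·1136) = √945152 = 972.1893
r = -864 / 972.1893 = -0.8887
t = r·√(n−2)/√(1−r²) = -0.8887·√6 / √(1−0.789788) = -2.176862 / 0.458489 = -4.748

-4.748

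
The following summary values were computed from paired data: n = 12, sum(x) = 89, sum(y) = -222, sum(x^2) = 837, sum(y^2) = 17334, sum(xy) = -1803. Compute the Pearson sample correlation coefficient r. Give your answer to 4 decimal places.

-0.1023

Numerator: nΣxy − (Σx)(Σy) = 12·(-1803) − (89)(-222) = -1878
Denominator: √[(nΣx²−(Σx)²)(nΣy²−(Σy)²)]
  nΣx²−(Σx)² = 12·837 − 7921 = 2123;  nΣy²−(Σy)² = 12·17334 − 49284 = 158724
  √(2123·158724) = √336971052 = 18356.7713
r = -1878 / 18356.7713 = -0.1023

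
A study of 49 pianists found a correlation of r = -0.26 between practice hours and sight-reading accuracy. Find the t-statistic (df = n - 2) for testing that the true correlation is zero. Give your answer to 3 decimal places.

-1.846

t = r·√(n−2) / √(1−r²) with r = -0.26, n = 49
  = -0.26·√47 / √(1 − 0.0676)
  = -0.26·6.855655 / 0.965609
  = -1.782470 / 0.965609 = -1.846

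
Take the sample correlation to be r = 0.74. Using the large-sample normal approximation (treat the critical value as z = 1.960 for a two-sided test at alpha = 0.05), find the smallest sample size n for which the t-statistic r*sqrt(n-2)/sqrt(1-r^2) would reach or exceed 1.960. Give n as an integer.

6

Need r·√(n−2)/√(1−r²) ≥ 1.960
√(n−2) ≥ 1.960·√(1−0.5476) / 0.74 = 1.960·0.672607 / 0.74 = 1.7815
n−2 ≥ 3.1737  ⇒  n ≥ 5.1737
Smallest integer n = 6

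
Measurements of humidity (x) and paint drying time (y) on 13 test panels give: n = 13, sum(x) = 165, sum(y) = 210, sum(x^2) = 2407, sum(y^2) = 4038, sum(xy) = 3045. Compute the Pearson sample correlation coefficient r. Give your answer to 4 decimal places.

0.8447

S_xy = nΣxy − ΣxΣy = 13·3045 − 165·210 = 39585 − 34650 = 4935
S_xx = nΣx² − (Σx)² = 13·2407 − 165² = 31291 − 27225 = 4066
S_yy = nΣy² − (Σy)² = 13·4038 − 210² = 52494 − 44100 = 8394
r = S_xy / √(S_xx·S_yy) = 4935 / √(4066·8394) = 4935 / √34130004 = 4935 / 5842.0890 = 0.8447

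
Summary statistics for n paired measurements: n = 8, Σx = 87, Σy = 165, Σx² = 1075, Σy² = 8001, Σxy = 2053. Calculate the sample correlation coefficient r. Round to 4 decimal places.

0.3360

S_xy = nΣxy − ΣxΣy = 8·2053 − 87·165 = 16424 − 14355 = 2069
S_xx = nΣx² − (Σx)² = 8·1075 − 87² = 8600 − 7569 = 1031
S_yy = nΣy² − (Σy)² = 8·8001 − 165² = 64008 − 27225 = 36783
r = S_xy / √(S_xx·S_yy) = 2069 / √(1031·36783) = 2069 / √37923273 = 2069 / 6158.1875 = 0.3360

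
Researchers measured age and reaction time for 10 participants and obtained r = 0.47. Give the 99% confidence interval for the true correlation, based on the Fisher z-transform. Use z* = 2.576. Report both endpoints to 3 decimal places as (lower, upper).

(-0.433, 0.902)

z_r = atanh(0.47) = 0.510070;  SE = 1/√(n−3) = 1/√7 = 0.377964
z-limits: 0.510070 ± 2.576·0.377964 = 0.510070 ± 0.973635 = [-0.463565, 1.483705]
ρ-limits: (tanh -0.463565, tanh 1.483705) = (-0.433, 0.902)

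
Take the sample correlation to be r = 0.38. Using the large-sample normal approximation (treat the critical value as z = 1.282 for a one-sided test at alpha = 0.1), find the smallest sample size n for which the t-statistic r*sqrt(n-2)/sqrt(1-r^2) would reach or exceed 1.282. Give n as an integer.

12

Need r·√(n−2)/√(1−r²) ≥ 1.282
√(n−2) ≥ 1.282·√(1−0.1444) / 0.38 = 1.282·0.924986 / 0.38 = 3.1206
n−2 ≥ 9.7381  ⇒  n ≥ 11.7381
Smallest integer n = 12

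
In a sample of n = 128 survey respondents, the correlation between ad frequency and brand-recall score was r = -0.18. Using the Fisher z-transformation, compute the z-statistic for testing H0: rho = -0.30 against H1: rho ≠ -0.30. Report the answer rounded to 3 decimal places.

1.426

Fisher z: atanh(-0.18) = -0.181983, atanh(-0.30) = -0.309520
z = (z_r − z_0)·√(n−3) = (-0.181983 − (-0.309520))·√125 = 0.127537 · 11.180340 = 1.426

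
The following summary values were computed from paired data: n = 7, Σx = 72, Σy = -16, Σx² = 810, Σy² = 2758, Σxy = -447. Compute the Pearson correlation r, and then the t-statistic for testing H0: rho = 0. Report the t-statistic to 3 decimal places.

S_xy = nΣxy − ΣxΣy = 7·(-447) − 72·(-16) = -3129 − (-1152) = -1977
S_xx = nΣx² − (Σx)² = 7·810 − 72² = 5670 − 5184 = 486
S_yy = nΣy² − (Σy)² = 7·2758 − (-16)² = 19306 − 256 = 19050
r = S_xy / √(S_xx·S_yy) = -1977 / √(486·19050) = -1977 / √9258300 = -1977 / 3042.7455 = -0.6497
t = r·√(n−2)/√(1−r²) = -0.6497·√5 / √(1−0.422110) = -1.452773 / 0.760191 = -1.911

-1.911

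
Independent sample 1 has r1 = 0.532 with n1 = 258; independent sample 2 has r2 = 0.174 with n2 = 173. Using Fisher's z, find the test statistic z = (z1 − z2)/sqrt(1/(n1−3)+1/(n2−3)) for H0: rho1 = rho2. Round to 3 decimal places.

4.213

Fisher z-transforms: z1 = atanh(0.532) = 0.592931, z2 = atanh(0.174) = 0.175789; difference d = 0.417142
Var(d) = 1/255 + 1/170 = 0.0039216 + 0.0058824 = 0.0098040
z = d/√Var(d) = 0.417142 / √0.0098040 = 0.417142 / 0.099015 = 4.213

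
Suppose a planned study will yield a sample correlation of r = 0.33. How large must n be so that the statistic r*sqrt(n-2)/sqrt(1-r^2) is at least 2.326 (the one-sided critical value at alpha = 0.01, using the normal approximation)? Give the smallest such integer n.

r√(n−2)/√(1−r²) ≥ 2.326  ⇔  n−2 ≥ (2.326)²·(1−r²)/r²
(1−r²)/r² = (1−0.1089)/0.1089 = 8.1827
n ≥ 2 + 5.410276·8.1827 = 2 + 44.2707 = 46.2707
⌈46.2707⌉ = 47

47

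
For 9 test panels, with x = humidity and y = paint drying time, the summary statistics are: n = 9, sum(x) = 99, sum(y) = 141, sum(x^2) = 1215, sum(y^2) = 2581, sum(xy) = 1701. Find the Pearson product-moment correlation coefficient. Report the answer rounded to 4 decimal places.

Numerator: nΣxy − (Σx)(Σy) = 9·1701 − (99)(141) = 1350
Denominator: √[(nΣx²−(Σx)²)(nΣy²−(Σy)²)]
  nΣx²−(Σx)² = 9·1215 − 9801 = 1134;  nΣy²−(Σy)² = 9·2581 − 19881 = 3348
  √(1134·3348) = √3796632 = 1948.4948
r = 1350 / 1948.4948 = 0.6928

0.6928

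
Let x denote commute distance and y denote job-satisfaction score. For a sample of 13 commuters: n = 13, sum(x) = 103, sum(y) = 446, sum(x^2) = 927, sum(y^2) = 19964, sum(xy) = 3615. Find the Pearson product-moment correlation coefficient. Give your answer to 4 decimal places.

Numerator: nΣxy − (Σx)(Σy) = 13·3615 − (103)(446) = 1057
Denominator: √[(nΣx²−(Σx)²)(nΣy²−(Σy)²)]
  nΣx²−(Σx)² = 13·927 − 10609 = 1442;  nΣy²−(Σy)² = 13·19964 − 198916 = 60616
  √(1442·60616) = √87408272 = 9349.2391
r = 1057 / 9349.2391 = 0.1131

0.1131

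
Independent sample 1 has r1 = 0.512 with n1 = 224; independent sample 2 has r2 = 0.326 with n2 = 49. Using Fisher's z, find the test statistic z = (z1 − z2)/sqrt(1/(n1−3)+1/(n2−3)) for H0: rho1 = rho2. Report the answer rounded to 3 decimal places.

1.401

Fisher z-transforms: z1 = atanh(0.512) = 0.565437, z2 = atanh(0.326) = 0.338346; difference d = 0.227091
Var(d) = 1/221 + 1/46 = 0.0045249 + 0.0217391 = 0.0262640
z = d/√Var(d) = 0.227091 / √0.0262640 = 0.227091 / 0.162062 = 1.401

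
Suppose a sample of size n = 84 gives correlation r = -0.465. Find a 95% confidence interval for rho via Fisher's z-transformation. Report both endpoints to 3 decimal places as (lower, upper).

(-0.618, -0.278)

z_r = atanh(-0.465) = -0.503672;  SE = 1/√(n−3) = 1/√81 = 0.111111
z-limits: -0.503672 ± 1.960·0.111111 = -0.503672 ± 0.217778 = [-0.721450, -0.285894]
ρ-limits: (tanh -0.721450, tanh -0.285894) = (-0.618, -0.278)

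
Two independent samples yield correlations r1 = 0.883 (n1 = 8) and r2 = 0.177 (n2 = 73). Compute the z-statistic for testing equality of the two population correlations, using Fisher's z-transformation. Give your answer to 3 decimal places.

2.615

Fisher z-transforms: z1 = atanh(0.883) = 1.389224, z2 = atanh(0.177) = 0.178884; difference d = 1.210340
Var(d) = 1/5 + 1/70 = 0.2000000 + 0.0142857 = 0.2142857
z = d/√Var(d) = 1.210340 / √0.2142857 = 1.210340 / 0.462910 = 2.615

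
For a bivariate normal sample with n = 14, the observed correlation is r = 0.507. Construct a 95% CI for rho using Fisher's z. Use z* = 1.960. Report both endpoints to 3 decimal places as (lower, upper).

(-0.032, 0.818)

z_r = atanh(0.507) = 0.558684;  SE = 1/√(n−3) = 1/√11 = 0.301511
z-limits: 0.558684 ± 1.960·0.301511 = 0.558684 ± 0.590962 = [-0.032278, 1.149646]
ρ-limits: (tanh -0.032278, tanh 1.149646) = (-0.032, 0.818)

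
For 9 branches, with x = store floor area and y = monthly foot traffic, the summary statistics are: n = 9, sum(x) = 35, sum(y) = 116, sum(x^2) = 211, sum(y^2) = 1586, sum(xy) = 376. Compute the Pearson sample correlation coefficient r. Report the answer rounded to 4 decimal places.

-0.9104

S_xy = nΣxy − ΣxΣy = 9·376 − 35·116 = 3384 − 4060 = -676
S_xx = nΣx² − (Σx)² = 9·211 − 35² = 1899 − 1225 = 674
S_yy = nΣy² − (Σy)² = 9·1586 − 116² = 14274 − 13456 = 818
r = S_xy / √(S_xx·S_yy) = -676 / √(674·818) = -676 / √551332 = -676 / 742.5173 = -0.9104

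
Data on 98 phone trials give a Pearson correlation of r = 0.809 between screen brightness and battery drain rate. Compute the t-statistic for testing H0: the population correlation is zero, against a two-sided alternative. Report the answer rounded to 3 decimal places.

t = r·√(n−2) / √(1−r²) with r = 0.809, n = 98
  = 0.809·√96 / √(1 − 0.654481)
  = 0.809·9.797959 / 0.587809
  = 7.926549 / 0.587809 = 13.485

13.485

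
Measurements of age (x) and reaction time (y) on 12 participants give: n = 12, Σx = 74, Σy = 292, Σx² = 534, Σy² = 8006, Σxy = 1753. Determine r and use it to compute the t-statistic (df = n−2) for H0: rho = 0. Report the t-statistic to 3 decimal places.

-0.579

S_xy = nΣxy − ΣxΣy = 12·1753 − 74·292 = 21036 − 21608 = -572
S_xx = nΣx² − (Σx)² = 12·534 − 74² = 6408 − 5476 = 932
S_yy = nΣy² − (Σy)² = 12·8006 − 292² = 96072 − 85264 = 10808
r = S_xy / √(S_xx·S_yy) = -572 / √(932·10808) = -572 / √10073056 = -572 / 3173.8078 = -0.1802
t = r·√(n−2)/√(1−r²) = -0.1802·√10 / √(1−0.032472) = -0.569842 / 0.983630 = -0.579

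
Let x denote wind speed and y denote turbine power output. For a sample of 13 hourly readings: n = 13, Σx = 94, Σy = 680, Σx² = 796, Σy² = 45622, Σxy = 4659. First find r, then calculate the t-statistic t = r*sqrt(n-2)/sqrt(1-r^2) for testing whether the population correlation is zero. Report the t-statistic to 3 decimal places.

S_xy = nΣxy − ΣxΣy = 13·4659 − 94·680 = 60567 − 63920 = -3353
S_xx = nΣx² − (Σx)² = 13·796 − 94² = 10348 − 8836 = 1512
S_yy = nΣy² − (Σy)² = 13·45622 − 680² = 593086 − 462400 = 130686
r = S_xy / √(S_xx·S_yy) = -3353 / √(1512·130686) = -3353 / √197597232 = -3353 / 14056.9283 = -0.2385
t = r·√(n−2)/√(1−r²) = -0.2385·√11 / √(1−0.056882) = -0.791015 / 0.971143 = -0.815

-0.815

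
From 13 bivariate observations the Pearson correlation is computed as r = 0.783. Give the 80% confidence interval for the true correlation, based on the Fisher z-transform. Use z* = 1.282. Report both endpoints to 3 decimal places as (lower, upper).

Fisher z: z_r = atanh(r) = ½·ln((1+0.783)/(1−0.783)) = 1.053078
SE(z) = 1/√(n−3) = 1/√10 = 0.316228
80% ⇒ z* = 1.282; margin = 1.282·0.316228 = 0.405404
CI on z-scale: (0.647674, 1.458482)
Back-transform: tanh(0.647674) = 0.570102, tanh(1.458482) = 0.897357

(0.570, 0.897)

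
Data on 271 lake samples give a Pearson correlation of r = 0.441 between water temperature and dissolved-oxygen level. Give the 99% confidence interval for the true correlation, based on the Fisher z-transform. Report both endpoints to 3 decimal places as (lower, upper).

(0.306, 0.559)

z_r = atanh(0.441) = 0.473472;  SE = 1/√(n−3) = 1/√268 = 0.061085
z-limits: 0.473472 ± 2.576·0.061085 = 0.473472 ± 0.157355 = [0.316117, 0.630827]
ρ-limits: (tanh 0.316117, tanh 0.630827) = (0.306, 0.559)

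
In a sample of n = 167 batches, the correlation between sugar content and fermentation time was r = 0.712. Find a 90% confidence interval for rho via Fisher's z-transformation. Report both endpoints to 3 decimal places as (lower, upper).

z_r = atanh(0.712) = 0.891229;  SE = 1/√(n−3) = 1/√164 = 0.078087
z-limits: 0.891229 ± 1.645·0.078087 = 0.891229 ± 0.128453 = [0.762776, 1.019682]
ρ-limits: (tanh 0.762776, tanh 1.019682) = (0.643, 0.770)

(0.643, 0.770)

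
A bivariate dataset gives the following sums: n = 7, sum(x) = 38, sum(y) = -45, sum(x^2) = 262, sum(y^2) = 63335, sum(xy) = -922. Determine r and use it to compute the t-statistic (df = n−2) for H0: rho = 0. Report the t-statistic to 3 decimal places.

S_xy = nΣxy − ΣxΣy = 7·(-922) − 38·(-45) = -6454 − (-1710) = -4744
S_xx = nΣx² − (Σx)² = 7·262 − 38² = 1834 − 1444 = 390
S_yy = nΣy² − (Σy)² = 7·63335 − (-45)² = 443345 − 2025 = 441320
r = S_xy / √(S_xx·S_yy) = -4744 / √(390·441320) = -4744 / √172114800 = -4744 / 13119.2530 = -0.3616
t = r·√(n−2)/√(1−r²) = -0.3616·√5 / √(1−0.130755) = -0.808562 / 0.932333 = -0.867

-0.867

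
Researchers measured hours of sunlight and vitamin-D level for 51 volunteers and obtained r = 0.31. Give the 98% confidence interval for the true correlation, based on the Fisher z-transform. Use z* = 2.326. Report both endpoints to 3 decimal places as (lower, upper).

(-0.015, 0.576)

z_r = atanh(0.31) = 0.320545;  SE = 1/√(n−3) = 1/√48 = 0.144338
z-limits: 0.320545 ± 2.326·0.144338 = 0.320545 ± 0.335730 = [-0.015185, 0.656275]
ρ-limits: (tanh -0.015185, tanh 0.656275) = (-0.015, 0.576)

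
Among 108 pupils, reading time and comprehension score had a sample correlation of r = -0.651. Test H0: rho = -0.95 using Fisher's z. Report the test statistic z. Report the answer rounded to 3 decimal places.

Fisher z: atanh(-0.651) = -0.777032, atanh(-0.95) = -1.831781
z = (z_r − z_0)·√(n−3) = (-0.777032 − (-1.831781))·√105 = 1.054749 · 10.246951 = 10.808

10.808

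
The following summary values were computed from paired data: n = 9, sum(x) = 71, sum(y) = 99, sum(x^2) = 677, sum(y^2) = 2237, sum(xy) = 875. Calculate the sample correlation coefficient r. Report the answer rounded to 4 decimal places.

0.2566

Numerator: nΣxy − (Σx)(Σy) = 9·875 − (71)(99) = 846
Denominator: √[(nΣx²−(Σx)²)(nΣy²−(Σy)²)]
  nΣx²−(Σx)² = 9·677 − 5041 = 1052;  nΣy²−(Σy)² = 9·2237 − 9801 = 10332
  √(1052·10332) = √10869264 = 3296.8567
r = 846 / 3296.8567 = 0.2566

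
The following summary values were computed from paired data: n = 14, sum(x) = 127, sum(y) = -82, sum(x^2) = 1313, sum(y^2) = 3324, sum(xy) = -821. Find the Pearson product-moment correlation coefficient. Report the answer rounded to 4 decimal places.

Numerator: nΣxy − (Σx)(Σy) = 14·(-821) − (127)(-82) = -1080
Denominator: √[(nΣx²−(Σx)²)(nΣy²−(Σy)²)]
  nΣx²−(Σx)² = 14·1313 − 16129 = 2253;  nΣy²−(Σy)² = 14·3324 − 6724 = 39812
  √(2253·39812) = √89696436 = 9470.8202
r = -1080 / 9470.8202 = -0.1140

-0.1140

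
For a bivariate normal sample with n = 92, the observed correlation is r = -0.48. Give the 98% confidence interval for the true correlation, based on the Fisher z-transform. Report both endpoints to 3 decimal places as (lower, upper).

z_r = atanh(-0.48) = -0.522984;  SE = 1/√(n−3) = 1/√89 = 0.106000
z-limits: -0.522984 ± 2.326·0.106000 = -0.522984 ± 0.246556 = [-0.769540, -0.276428]
ρ-limits: (tanh -0.769540, tanh -0.276428) = (-0.647, -0.270)

(-0.647, -0.270)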